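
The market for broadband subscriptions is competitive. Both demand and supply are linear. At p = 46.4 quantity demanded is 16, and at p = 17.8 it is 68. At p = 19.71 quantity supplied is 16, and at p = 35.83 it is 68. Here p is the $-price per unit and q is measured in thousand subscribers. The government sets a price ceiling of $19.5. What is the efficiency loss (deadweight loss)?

Demand slope = (17.8 − 46.4)/(68 − 16) = −0.55, so p = 55.2 − 0.55q.
Supply slope = (35.83 − 19.71)/(68 − 16) = 0.31, so p = 14.75 + 0.31q.
Competitive equilibrium: 55.2 − 0.55q = 14.75 + 0.31q → q* = 47.0349, p* = 29.3308.
At the ceiling p = 19.5, quantity supplied = (19.5 − 14.75)/0.31 = 15.3226.
Willingness to pay at q' = 15.3226: 55.2 − 0.55·15.3226 = 46.7726.
Δq = 47.0349 − 15.3226 = 31.7123; wedge = 46.7726 − 19.5 = 27.2726.
Welfare loss = ½ × 31.7123 × 27.2726 = $432.44 thousand.

$432.44 thousand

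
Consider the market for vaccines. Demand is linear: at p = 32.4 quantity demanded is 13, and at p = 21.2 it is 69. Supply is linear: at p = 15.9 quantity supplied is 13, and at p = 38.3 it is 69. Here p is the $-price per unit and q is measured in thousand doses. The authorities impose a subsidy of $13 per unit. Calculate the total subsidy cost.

$808.17 thousand

Demand slope = (21.2 − 32.4)/(69 − 13) = −0.2, so p = 35 − 0.2q.
Supply slope = (38.3 − 15.9)/(69 − 13) = 0.4, so p = 10.7 + 0.4q.
Competitive equilibrium: 35 − 0.2q = 10.7 + 0.4q → q* = 40.5, p* = 26.9.
The subsidy lowers effective supply by 13: p = 0.4q − 2.3.
New quantity: 35 − 0.2q = 0.4q − 2.3 → q' = 62.1667.
Total subsidy cost = 13 × 62.1667 = $808.17 thousand.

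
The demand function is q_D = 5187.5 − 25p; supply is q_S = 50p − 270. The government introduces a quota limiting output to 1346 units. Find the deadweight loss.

122694.96

In inverse form: demand p = 207.5 − 0.04q, supply p = 5.4 + 0.02q.
Competitive equilibrium: 207.5 − 0.04q = 5.4 + 0.02q → q* = 3368.3333, p* = 72.7667.
At q = 1346: demand price = 207.5 − 0.04·1346 = 153.66; supply price = 5.4 + 0.02·1346 = 32.32.
Δq = 3368.3333 − 1346 = 2022.3333; wedge = 153.66 − 32.32 = 121.34.
DWL = ½ × 2022.3333 × 121.34 = 122694.96.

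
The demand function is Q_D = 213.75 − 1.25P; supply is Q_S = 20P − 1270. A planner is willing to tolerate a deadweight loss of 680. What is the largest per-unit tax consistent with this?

34

In inverse form: demand P = 171 − 0.8Q, supply P = 63.5 + 0.05Q.
Competitive equilibrium: 171 − 0.8Q = 63.5 + 0.05Q → Q* = 126.4706, P* = 69.8235.
A tax t gives ΔQ = t/0.85 and wedge t, so DWL = t²/1.7.
t²/1.7 = 680 → t² = 1156 → t = 34.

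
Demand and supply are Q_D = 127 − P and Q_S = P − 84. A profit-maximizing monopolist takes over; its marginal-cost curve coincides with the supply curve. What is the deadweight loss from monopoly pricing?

In inverse form: demand P = 127 − Q, supply P = 84 + Q.
Competitive equilibrium: 127 − Q = 84 + Q → Q* = 21.5, P* = 105.5.
Marginal revenue: MR = 127 − 2Q. Set MR = MC: 127 − 2Q = 84 + Q → Q_m = 14.3333.
Price P_m = 127 − 1·14.3333 = 112.6667; MC(Q_m) = 84 + 1·14.3333 = 98.3333.
Competitive Q* = 21.5, so ΔQ = 7.1667; wedge = 112.6667 − 98.3333 = 14.3334.
The triangle = ½ × 7.1667 × 14.3334 = 51.36.

51.36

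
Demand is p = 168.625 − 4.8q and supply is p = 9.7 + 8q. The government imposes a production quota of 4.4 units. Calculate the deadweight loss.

411.24

Competitive equilibrium: 168.625 − 4.8q = 9.7 + 8q → q* = 12.416, p* = 109.0281.
At q = 4.4: demand price = 168.625 − 4.8·4.4 = 147.505; supply price = 9.7 + 8·4.4 = 44.9.
Δq = 12.416 − 4.4 = 8.016; wedge = 147.505 − 44.9 = 102.605.
The triangle = ½ × 8.016 × 102.605 = 411.24.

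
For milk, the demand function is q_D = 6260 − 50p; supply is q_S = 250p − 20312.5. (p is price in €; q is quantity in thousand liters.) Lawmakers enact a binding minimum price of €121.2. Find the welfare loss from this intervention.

In inverse form: demand p = 125.2 − 0.02q, supply p = 81.25 + 0.004q.
Competitive equilibrium: 125.2 − 0.02q = 81.25 + 0.004q → q* = 1831.25, p* = 88.575.
At the floor p = 121.2, quantity demanded = (125.2 − 121.2)/0.02 = 200.
Sellers' marginal cost at q' = 200: 81.25 + 0.004·200 = 82.05.
Δq = 1831.25 − 200 = 1631.25; wedge = 121.2 − 82.05 = 39.15.
Deadweight loss = ½ × 1631.25 × 39.15 = €31931.72 thousand.

€31931.72 thousand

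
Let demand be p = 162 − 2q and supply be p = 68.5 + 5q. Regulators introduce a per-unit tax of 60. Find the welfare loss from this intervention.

257.14

Competitive equilibrium: 162 − 2q = 68.5 + 5q → q* = 13.3571, p* = 135.2857.
With the tax, the buyer price exceeds the seller price by 60: (162 − 2q) − (68.5 + 5q) = 60 → q' = 4.7857.
Δq = 13.3571 − 4.7857 = 8.5714; the wedge equals the tax, 60.
DWL = ½ × 8.5714 × 60 = 257.14.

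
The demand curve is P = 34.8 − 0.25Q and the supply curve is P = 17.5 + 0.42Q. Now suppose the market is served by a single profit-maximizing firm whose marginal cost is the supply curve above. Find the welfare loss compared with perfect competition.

Competitive equilibrium: 34.8 − 0.25Q = 17.5 + 0.42Q → Q* = 25.8209, P* = 28.3448.
Marginal revenue: MR = 34.8 − 0.5Q. Set MR = MC: 34.8 − 0.5Q = 17.5 + 0.42Q → Q_m = 18.8043.
Price P_m = 34.8 − 0.25·18.8043 = 30.0989; MC(Q_m) = 17.5 + 0.42·18.8043 = 25.3978.
Competitive Q* = 25.8209, so ΔQ = 7.0166; wedge = 30.0989 − 25.3978 = 4.7011.
DWL = ½ × 7.0166 × 4.7011 = 16.49.

16.49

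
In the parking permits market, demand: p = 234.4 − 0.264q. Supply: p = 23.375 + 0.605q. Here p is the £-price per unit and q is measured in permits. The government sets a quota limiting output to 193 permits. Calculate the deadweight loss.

Competitive equilibrium: 234.4 − 0.264q = 23.375 + 0.605q → q* = 242.8366, p* = 170.2911.
At q = 193: demand price = 234.4 − 0.264·193 = 183.448; supply price = 23.375 + 0.605·193 = 140.14.
Δq = 242.8366 − 193 = 49.8366; wedge = 183.448 − 140.14 = 43.308.
Welfare loss = ½ × 49.8366 × 43.308 = £1079.16.

£1079.16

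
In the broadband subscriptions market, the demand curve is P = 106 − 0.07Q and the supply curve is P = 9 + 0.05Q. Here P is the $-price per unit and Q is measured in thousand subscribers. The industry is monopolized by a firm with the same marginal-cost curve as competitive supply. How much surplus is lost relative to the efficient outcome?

Competitive equilibrium: 106 − 0.07Q = 9 + 0.05Q → Q* = 808.33333, P* = 49.41667.
Marginal revenue: MR = 106 − 0.14Q. Set MR = MC: 106 − 0.14Q = 9 + 0.05Q → Q_m = 510.52632.
Price P_m = 106 − 0.07·510.52632 = 70.26316; MC(Q_m) = 9 + 0.05·510.52632 = 34.52632.
Competitive Q* = 808.33333, so ΔQ = 297.80701; wedge = 70.26316 − 34.52632 = 35.73684.
The triangle = ½ × 297.80701 × 35.73684 = $5321.34 thousand.

$5321.34 thousand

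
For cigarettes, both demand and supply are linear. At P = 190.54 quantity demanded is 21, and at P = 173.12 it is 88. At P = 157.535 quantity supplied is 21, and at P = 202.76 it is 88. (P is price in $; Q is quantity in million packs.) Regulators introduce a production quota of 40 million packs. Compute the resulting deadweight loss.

Demand slope = (173.12 − 190.54)/(88 − 21) = −0.26, so P = 196 − 0.26Q.
Supply slope = (202.76 − 157.535)/(88 − 21) = 0.675, so P = 143.36 + 0.675Q.
Competitive equilibrium: 196 − 0.26Q = 143.36 + 0.675Q → Q* = 56.2995, P* = 181.3621.
At Q = 40: demand price = 196 − 0.26·40 = 185.6; supply price = 143.36 + 0.675·40 = 170.36.
ΔQ = 56.2995 − 40 = 16.2995; wedge = 185.6 − 170.36 = 15.24.
Deadweight loss = ½ × 16.2995 × 15.24 = $124.20 million.

$124.20 million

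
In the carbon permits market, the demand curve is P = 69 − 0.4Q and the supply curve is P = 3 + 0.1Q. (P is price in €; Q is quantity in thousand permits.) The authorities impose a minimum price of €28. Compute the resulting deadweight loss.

Competitive equilibrium: 69 − 0.4Q = 3 + 0.1Q → Q* = 132, P* = 16.2.
At the floor P = 28, quantity demanded = (69 − 28)/0.4 = 102.5.
Sellers' marginal cost at Q' = 102.5: 3 + 0.1·102.5 = 13.25.
ΔQ = 132 − 102.5 = 29.5; wedge = 28 − 13.25 = 14.75.
The triangle = ½ × 29.5 × 14.75 = €217.56 thousand.

€217.56 thousand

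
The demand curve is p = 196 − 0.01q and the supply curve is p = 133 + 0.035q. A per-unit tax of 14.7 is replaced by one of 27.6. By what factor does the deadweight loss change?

3.525

Competitive equilibrium: 196 − 0.01q = 133 + 0.035q → q* = 1400, p* = 182.
For a per-unit tax t: Δq = t/0.045, so DWL = ½·t·(t/0.045) = t²/0.09.
At t = 14.7: DWL = 2401. At t = 27.6: DWL = 8464.
Ratio = (27.6/14.7)² = 3.525.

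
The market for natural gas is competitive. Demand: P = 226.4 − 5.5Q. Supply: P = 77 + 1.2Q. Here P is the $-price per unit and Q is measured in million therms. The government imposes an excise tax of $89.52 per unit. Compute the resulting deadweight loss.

Competitive equilibrium: 226.4 − 5.5Q = 77 + 1.2Q → Q* = 22.2985, P* = 103.7582.
With the tax, the buyer price exceeds the seller price by 89.52: (226.4 − 5.5Q) − (77 + 1.2Q) = 89.52 → Q' = 8.9373.
ΔQ = 22.2985 − 8.9373 = 13.3612; the wedge equals the tax, 89.52.
Welfare loss = ½ × 13.3612 × 89.52 = $598.05 million.

$598.05 million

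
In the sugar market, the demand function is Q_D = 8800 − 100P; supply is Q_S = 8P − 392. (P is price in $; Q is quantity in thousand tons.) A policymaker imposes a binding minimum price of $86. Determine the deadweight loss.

$533.33 thousand

In inverse form: demand P = 88 − 0.01Q, supply P = 49 + 0.125Q.
Competitive equilibrium: 88 − 0.01Q = 49 + 0.125Q → Q* = 288.8889, P* = 85.1111.
At the floor P = 86, quantity demanded = (88 − 86)/0.01 = 200.
Sellers' marginal cost at Q' = 200: 49 + 0.125·200 = 74.
ΔQ = 288.8889 − 200 = 88.8889; wedge = 86 − 74 = 12.
DWL = ½ × 88.8889 × 12 = $533.33 thousand.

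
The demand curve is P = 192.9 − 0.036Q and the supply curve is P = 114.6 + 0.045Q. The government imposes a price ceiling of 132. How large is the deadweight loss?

13624.20

Competitive equilibrium: 192.9 − 0.036Q = 114.6 + 0.045Q → Q* = 966.6667, P* = 158.1.
At the ceiling P = 132, quantity supplied = (132 − 114.6)/0.045 = 386.6667.
Willingness to pay at Q' = 386.6667: 192.9 − 0.036·386.6667 = 178.98.
ΔQ = 966.6667 − 386.6667 = 580; wedge = 178.98 − 132 = 46.98.
The triangle = ½ × 580 × 46.98 = 13624.20.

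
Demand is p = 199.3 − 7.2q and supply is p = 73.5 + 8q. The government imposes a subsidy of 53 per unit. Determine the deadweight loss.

Competitive equilibrium: 199.3 − 7.2q = 73.5 + 8q → q* = 8.2763, p* = 139.7105.
The subsidy lowers effective supply by 53: p = 20.5 + 8q.
New quantity: 199.3 − 7.2q = 20.5 + 8q → q' = 11.7632.
Overproduction Δq = 11.7632 − 8.2763 = 3.4869; wedge = subsidy = 53.
Deadweight loss = ½ × 3.4869 × 53 = 92.40.

92.40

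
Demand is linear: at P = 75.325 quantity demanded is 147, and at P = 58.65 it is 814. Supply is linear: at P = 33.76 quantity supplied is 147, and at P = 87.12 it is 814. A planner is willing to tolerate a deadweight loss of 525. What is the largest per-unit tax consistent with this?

10.5

Demand slope = (58.65 − 75.325)/(814 − 147) = −0.025, so P = 79 − 0.025Q.
Supply slope = (87.12 − 33.76)/(814 − 147) = 0.08, so P = 22 + 0.08Q.
Competitive equilibrium: 79 − 0.025Q = 22 + 0.08Q → Q* = 542.8571, P* = 65.4286.
A tax t gives ΔQ = t/0.105 and wedge t, so DWL = t²/0.21.
t²/0.21 = 525 → t² = 110.25 → t = 10.5.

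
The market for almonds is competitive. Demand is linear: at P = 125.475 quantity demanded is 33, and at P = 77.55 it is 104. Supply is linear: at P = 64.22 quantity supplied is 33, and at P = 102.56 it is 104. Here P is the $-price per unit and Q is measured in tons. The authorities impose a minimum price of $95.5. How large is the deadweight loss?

Demand slope = (77.55 − 125.475)/(104 − 33) = −0.675, so P = 147.75 − 0.675Q.
Supply slope = (102.56 − 64.22)/(104 − 33) = 0.54, so P = 46.4 + 0.54Q.
Competitive equilibrium: 147.75 − 0.675Q = 46.4 + 0.54Q → Q* = 83.4156, P* = 91.4444.
At the floor P = 95.5, quantity demanded = (147.75 − 95.5)/0.675 = 77.4074.
Sellers' marginal cost at Q' = 77.4074: 46.4 + 0.54·77.4074 = 88.2.
ΔQ = 83.4156 − 77.4074 = 6.0082; wedge = 95.5 − 88.2 = 7.3.
Deadweight loss = ½ × 6.0082 × 7.3 = $21.93.

$21.93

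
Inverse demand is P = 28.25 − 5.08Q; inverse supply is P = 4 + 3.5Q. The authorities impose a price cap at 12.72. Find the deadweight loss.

Competitive equilibrium: 28.25 − 5.08Q = 4 + 3.5Q → Q* = 2.8263, P* = 13.8922.
At the ceiling P = 12.72, quantity supplied = (12.72 − 4)/3.5 = 2.4914.
Willingness to pay at Q' = 2.4914: 28.25 − 5.08·2.4914 = 15.5937.
ΔQ = 2.8263 − 2.4914 = 0.3349; wedge = 15.5937 − 12.72 = 2.8737.
The triangle = ½ × 0.3349 × 2.8737 = 0.48.

0.48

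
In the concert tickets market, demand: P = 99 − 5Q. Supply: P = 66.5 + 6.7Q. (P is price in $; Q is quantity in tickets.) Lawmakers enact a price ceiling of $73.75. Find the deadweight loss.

Competitive equilibrium: 99 − 5Q = 66.5 + 6.7Q → Q* = 2.7778, P* = 85.1111.
At the ceiling P = 73.75, quantity supplied = (73.75 − 66.5)/6.7 = 1.0821.
Willingness to pay at Q' = 1.0821: 99 − 5·1.0821 = 93.5895.
ΔQ = 2.7778 − 1.0821 = 1.6957; wedge = 93.5895 − 73.75 = 19.8395.
The triangle = ½ × 1.6957 × 19.8395 = $16.82.

$16.82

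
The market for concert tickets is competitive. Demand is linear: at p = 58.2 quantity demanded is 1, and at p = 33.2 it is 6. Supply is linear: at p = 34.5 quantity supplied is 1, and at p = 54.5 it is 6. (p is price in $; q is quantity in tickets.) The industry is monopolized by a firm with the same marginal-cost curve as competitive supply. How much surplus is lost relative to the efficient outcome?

$7.58

Demand slope = (33.2 − 58.2)/(6 − 1) = −5, so p = 63.2 − 5q.
Supply slope = (54.5 − 34.5)/(6 − 1) = 4, so p = 30.5 + 4q.
Competitive equilibrium: 63.2 − 5q = 30.5 + 4q → q* = 3.6333, p* = 45.0333.
Marginal revenue: MR = 63.2 − 10q. Set MR = MC: 63.2 − 10q = 30.5 + 4q → q_m = 2.3357.
Price p_m = 63.2 − 5·2.3357 = 51.5215; MC(q_m) = 30.5 + 4·2.3357 = 39.8428.
Competitive q* = 3.6333, so Δq = 1.2976; wedge = 51.5215 − 39.8428 = 11.6787.
DWL = ½ × 1.2976 × 11.6787 = $7.58.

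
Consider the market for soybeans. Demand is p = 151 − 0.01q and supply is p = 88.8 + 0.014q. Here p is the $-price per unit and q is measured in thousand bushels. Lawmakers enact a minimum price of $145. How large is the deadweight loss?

Competitive equilibrium: 151 − 0.01q = 88.8 + 0.014q → q* = 2591.6667, p* = 125.0833.
At the floor p = 145, quantity demanded = (151 − 145)/0.01 = 600.
Sellers' marginal cost at q' = 600: 88.8 + 0.014·600 = 97.2.
Δq = 2591.6667 − 600 = 1991.6667; wedge = 145 − 97.2 = 47.8.
DWL = ½ × 1991.6667 × 47.8 = $47600.83 thousand.

$47600.83 thousand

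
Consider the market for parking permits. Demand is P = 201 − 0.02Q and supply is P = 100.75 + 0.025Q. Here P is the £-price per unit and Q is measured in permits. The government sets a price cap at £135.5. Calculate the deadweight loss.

Competitive equilibrium: 201 − 0.02Q = 100.75 + 0.025Q → Q* = 2227.7778, P* = 156.4444.
At the ceiling P = 135.5, quantity supplied = (135.5 − 100.75)/0.025 = 1390.
Willingness to pay at Q' = 1390: 201 − 0.02·1390 = 173.2.
ΔQ = 2227.7778 − 1390 = 837.7778; wedge = 173.2 − 135.5 = 37.7.
Welfare loss = ½ × 837.7778 × 37.7 = £15792.11.

£15792.11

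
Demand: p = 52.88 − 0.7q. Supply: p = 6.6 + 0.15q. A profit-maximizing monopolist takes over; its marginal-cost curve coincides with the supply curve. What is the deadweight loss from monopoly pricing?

256.96

Competitive equilibrium: 52.88 − 0.7q = 6.6 + 0.15q → q* = 54.4471, p* = 14.7671.
Marginal revenue: MR = 52.88 − 1.4q. Set MR = MC: 52.88 − 1.4q = 6.6 + 0.15q → q_m = 29.8581.
Price p_m = 52.88 − 0.7·29.8581 = 31.9793; MC(q_m) = 6.6 + 0.15·29.8581 = 11.0787.
Competitive q* = 54.4471, so Δq = 24.589; wedge = 31.9793 − 11.0787 = 20.9006.
Deadweight loss = ½ × 24.589 × 20.9006 = 256.96.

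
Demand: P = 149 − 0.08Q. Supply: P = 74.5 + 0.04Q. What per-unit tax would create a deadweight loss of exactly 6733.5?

Competitive equilibrium: 149 − 0.08Q = 74.5 + 0.04Q → Q* = 620.8333, P* = 99.3333.
A tax t gives ΔQ = t/0.12 and wedge t, so DWL = t²/0.24.
t²/0.24 = 6733.5 → t² = 1616.04 → t = 40.2.

40.2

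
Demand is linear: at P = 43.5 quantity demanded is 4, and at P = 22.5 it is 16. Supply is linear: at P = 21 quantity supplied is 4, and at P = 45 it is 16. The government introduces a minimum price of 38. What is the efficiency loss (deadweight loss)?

15.31

Demand slope = (22.5 − 43.5)/(16 − 4) = −1.75, so P = 50.5 − 1.75Q.
Supply slope = (45 − 21)/(16 − 4) = 2, so P = 13 + 2Q.
Competitive equilibrium: 50.5 − 1.75Q = 13 + 2Q → Q* = 10, P* = 33.
At the floor P = 38, quantity demanded = (50.5 − 38)/1.75 = 7.1429.
Sellers' marginal cost at Q' = 7.1429: 13 + 2·7.1429 = 27.2858.
ΔQ = 10 − 7.1429 = 2.8571; wedge = 38 − 27.2858 = 10.7142.
The triangle = ½ × 2.8571 × 10.7142 = 15.31.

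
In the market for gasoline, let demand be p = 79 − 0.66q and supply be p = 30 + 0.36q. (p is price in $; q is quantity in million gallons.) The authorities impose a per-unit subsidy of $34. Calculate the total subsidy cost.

Competitive equilibrium: 79 − 0.66q = 30 + 0.36q → q* = 48.0392, p* = 47.2941.
The subsidy lowers effective supply by 34: p = 0.36q − 4.
New quantity: 79 − 0.66q = 0.36q − 4 → q' = 81.3725.
Total subsidy cost = 34 × 81.3725 = $2766.67 million.

$2766.67 million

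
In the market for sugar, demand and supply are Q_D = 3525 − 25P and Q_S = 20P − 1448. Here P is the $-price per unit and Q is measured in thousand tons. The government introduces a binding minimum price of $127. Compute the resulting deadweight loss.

$7646.72 thousand

In inverse form: demand P = 141 − 0.04Q, supply P = 72.4 + 0.05Q.
Competitive equilibrium: 141 − 0.04Q = 72.4 + 0.05Q → Q* = 762.2222, P* = 110.5111.
At the floor P = 127, quantity demanded = (141 − 127)/0.04 = 350.
Sellers' marginal cost at Q' = 350: 72.4 + 0.05·350 = 89.9.
ΔQ = 762.2222 − 350 = 412.2222; wedge = 127 − 89.9 = 37.1.
DWL = ½ × 412.2222 × 37.1 = $7646.72 thousand.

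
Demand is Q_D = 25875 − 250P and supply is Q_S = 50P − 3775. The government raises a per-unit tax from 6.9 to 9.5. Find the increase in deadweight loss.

In inverse form: demand P = 103.5 − 0.004Q, supply P = 75.5 + 0.02Q.
Competitive equilibrium: 103.5 − 0.004Q = 75.5 + 0.02Q → Q* = 1166.6667, P* = 98.8333.
For a per-unit tax t: ΔQ = t/0.024, so DWL = ½·t·(t/0.024) = t²/0.048.
At t = 6.9: DWL = 991.875. At t = 9.5: DWL = 1880.208.
Increase = 1880.208 − 991.875 = 888.33.

888.33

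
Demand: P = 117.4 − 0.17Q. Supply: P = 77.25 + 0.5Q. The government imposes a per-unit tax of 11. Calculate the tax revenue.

Competitive equilibrium: 117.4 − 0.17Q = 77.25 + 0.5Q → Q* = 59.9254, P* = 107.2127.
With the tax, the buyer price exceeds the seller price by 11: (117.4 − 0.17Q) − (77.25 + 0.5Q) = 11 → Q' = 43.5075.
Tax revenue = 11 × 43.5075 = 478.58.

478.58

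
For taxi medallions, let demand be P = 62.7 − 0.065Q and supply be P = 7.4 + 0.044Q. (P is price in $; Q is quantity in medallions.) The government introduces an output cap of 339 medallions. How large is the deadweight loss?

Competitive equilibrium: 62.7 − 0.065Q = 7.4 + 0.044Q → Q* = 507.3394, P* = 29.7229.
At Q = 339: demand price = 62.7 − 0.065·339 = 40.665; supply price = 7.4 + 0.044·339 = 22.316.
ΔQ = 507.3394 − 339 = 168.3394; wedge = 40.665 − 22.316 = 18.349.
Deadweight loss = ½ × 168.3394 × 18.349 = $1544.43.

$1544.43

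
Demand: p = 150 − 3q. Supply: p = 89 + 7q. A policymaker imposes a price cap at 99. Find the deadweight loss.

109.11

Competitive equilibrium: 150 − 3q = 89 + 7q → q* = 6.1, p* = 131.7.
At the ceiling p = 99, quantity supplied = (99 − 89)/7 = 1.4286.
Willingness to pay at q' = 1.4286: 150 − 3·1.4286 = 145.7142.
Δq = 6.1 − 1.4286 = 4.6714; wedge = 145.7142 − 99 = 46.7142.
Deadweight loss = ½ × 4.6714 × 46.7142 = 109.11.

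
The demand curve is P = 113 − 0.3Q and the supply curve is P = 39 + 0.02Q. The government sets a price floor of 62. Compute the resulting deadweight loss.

Competitive equilibrium: 113 − 0.3Q = 39 + 0.02Q → Q* = 231.25, P* = 43.625.
At the floor P = 62, quantity demanded = (113 − 62)/0.3 = 170.
Sellers' marginal cost at Q' = 170: 39 + 0.02·170 = 42.4.
ΔQ = 231.25 − 170 = 61.25; wedge = 62 − 42.4 = 19.6.
Deadweight loss = ½ × 61.25 × 19.6 = 600.25.

600.25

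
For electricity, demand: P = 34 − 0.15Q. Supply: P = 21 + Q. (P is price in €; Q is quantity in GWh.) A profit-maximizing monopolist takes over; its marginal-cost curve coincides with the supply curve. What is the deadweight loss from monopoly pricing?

Competitive equilibrium: 34 − 0.15Q = 21 + Q → Q* = 11.3043, P* = 32.3043.
Marginal revenue: MR = 34 − 0.3Q. Set MR = MC: 34 − 0.3Q = 21 + Q → Q_m = 10.
Price P_m = 34 − 0.15·10 = 32.5; MC(Q_m) = 21 + 1·10 = 31.
Competitive Q* = 11.3043, so ΔQ = 1.3043; wedge = 32.5 − 31 = 1.5.
The triangle = ½ × 1.3043 × 1.5 = €0.98.

€0.98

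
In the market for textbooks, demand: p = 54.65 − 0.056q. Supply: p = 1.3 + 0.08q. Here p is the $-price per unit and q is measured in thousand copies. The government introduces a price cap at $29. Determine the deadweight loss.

$144.07 thousand

Competitive equilibrium: 54.65 − 0.056q = 1.3 + 0.08q → q* = 392.2794, p* = 32.6824.
At the ceiling p = 29, quantity supplied = (29 − 1.3)/0.08 = 346.25.
Willingness to pay at q' = 346.25: 54.65 − 0.056·346.25 = 35.26.
Δq = 392.2794 − 346.25 = 46.0294; wedge = 35.26 − 29 = 6.26.
DWL = ½ × 46.0294 × 6.26 = $144.07 thousand.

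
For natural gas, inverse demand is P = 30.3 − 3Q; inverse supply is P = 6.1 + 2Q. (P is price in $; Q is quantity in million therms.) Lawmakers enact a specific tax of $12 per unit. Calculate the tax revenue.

$29.28 million

Competitive equilibrium: 30.3 − 3Q = 6.1 + 2Q → Q* = 4.84, P* = 15.78.
With the tax, the buyer price exceeds the seller price by 12: (30.3 − 3Q) − (6.1 + 2Q) = 12 → Q' = 2.44.
Tax revenue = 12 × 2.44 = $29.28 million.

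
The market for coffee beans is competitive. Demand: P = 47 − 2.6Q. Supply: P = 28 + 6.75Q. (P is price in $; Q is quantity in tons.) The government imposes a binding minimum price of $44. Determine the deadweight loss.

$3.61

Competitive equilibrium: 47 − 2.6Q = 28 + 6.75Q → Q* = 2.0321, P* = 41.7166.
At the floor P = 44, quantity demanded = (47 − 44)/2.6 = 1.1538.
Sellers' marginal cost at Q' = 1.1538: 28 + 6.75·1.1538 = 35.7882.
ΔQ = 2.0321 − 1.1538 = 0.8783; wedge = 44 − 35.7882 = 8.2118.
Deadweight loss = ½ × 0.8783 × 8.2118 = $3.61.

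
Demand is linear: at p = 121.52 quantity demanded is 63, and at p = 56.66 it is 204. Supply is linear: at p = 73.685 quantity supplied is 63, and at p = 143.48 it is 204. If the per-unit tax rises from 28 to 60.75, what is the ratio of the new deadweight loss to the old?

Demand slope = (56.66 − 121.52)/(204 − 63) = −0.46, so p = 150.5 − 0.46q.
Supply slope = (143.48 − 73.685)/(204 − 63) = 0.495, so p = 42.5 + 0.495q.
Competitive equilibrium: 150.5 − 0.46q = 42.5 + 0.495q → q* = 113.089, p* = 98.4791.
For a per-unit tax t: Δq = t/0.955, so DWL = ½·t·(t/0.955) = t²/1.91.
At t = 28: DWL = 410.471. At t = 60.75: DWL = 1932.232.
Ratio = (60.75/28)² = 4.707.

4.707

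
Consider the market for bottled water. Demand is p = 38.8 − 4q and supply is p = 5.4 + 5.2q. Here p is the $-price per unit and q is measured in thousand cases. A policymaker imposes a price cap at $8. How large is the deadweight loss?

Competitive equilibrium: 38.8 − 4q = 5.4 + 5.2q → q* = 3.6304, p* = 24.2783.
At the ceiling p = 8, quantity supplied = (8 − 5.4)/5.2 = 0.5.
Willingness to pay at q' = 0.5: 38.8 − 4·0.5 = 36.8.
Δq = 3.6304 − 0.5 = 3.1304; wedge = 36.8 − 8 = 28.8.
Deadweight loss = ½ × 3.1304 × 28.8 = $45.08 thousand.

$45.08 thousand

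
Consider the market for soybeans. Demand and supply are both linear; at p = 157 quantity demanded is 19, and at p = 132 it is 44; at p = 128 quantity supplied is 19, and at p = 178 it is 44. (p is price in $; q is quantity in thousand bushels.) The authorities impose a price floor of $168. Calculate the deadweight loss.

$640.67 thousand

Demand slope = (132 − 157)/(44 − 19) = −1, so p = 176 − q.
Supply slope = (178 − 128)/(44 − 19) = 2, so p = 90 + 2q.
Competitive equilibrium: 176 − q = 90 + 2q → q* = 28.6667, p* = 147.3333.
At the floor p = 168, quantity demanded = (176 − 168)/1 = 8.
Sellers' marginal cost at q' = 8: 90 + 2·8 = 106.
Δq = 28.6667 − 8 = 20.6667; wedge = 168 − 106 = 62.
DWL = ½ × 20.6667 × 62 = $640.67 thousand.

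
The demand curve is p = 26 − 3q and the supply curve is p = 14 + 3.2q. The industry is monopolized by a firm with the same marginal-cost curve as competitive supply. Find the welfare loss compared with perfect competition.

1.23

Competitive equilibrium: 26 − 3q = 14 + 3.2q → q* = 1.93548, p* = 20.19355.
Marginal revenue: MR = 26 − 6q. Set MR = MC: 26 − 6q = 14 + 3.2q → q_m = 1.30435.
Price p_m = 26 − 3·1.30435 = 22.08695; MC(q_m) = 14 + 3.2·1.30435 = 18.17392.
Competitive q* = 1.93548, so Δq = 0.63113; wedge = 22.08695 − 18.17392 = 3.91303.
The triangle = ½ × 0.63113 × 3.91303 = 1.23.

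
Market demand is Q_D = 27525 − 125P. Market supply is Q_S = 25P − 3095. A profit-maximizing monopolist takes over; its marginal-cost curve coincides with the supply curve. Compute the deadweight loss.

1975.54

In inverse form: demand P = 220.2 − 0.008Q, supply P = 123.8 + 0.04Q.
Competitive equilibrium: 220.2 − 0.008Q = 123.8 + 0.04Q → Q* = 2008.33333, P* = 204.13333.
Marginal revenue: MR = 220.2 − 0.016Q. Set MR = MC: 220.2 − 0.016Q = 123.8 + 0.04Q → Q_m = 1721.42857.
Price P_m = 220.2 − 0.008·1721.42857 = 206.42857; MC(Q_m) = 123.8 + 0.04·1721.42857 = 192.65714.
Competitive Q* = 2008.33333, so ΔQ = 286.90476; wedge = 206.42857 − 192.65714 = 13.77143.
Deadweight loss = ½ × 286.90476 × 13.77143 = 1975.54.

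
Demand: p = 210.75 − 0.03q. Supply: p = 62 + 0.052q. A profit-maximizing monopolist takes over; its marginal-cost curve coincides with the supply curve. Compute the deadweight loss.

9680.03

Competitive equilibrium: 210.75 − 0.03q = 62 + 0.052q → q* = 1814.02439, p* = 156.32927.
Marginal revenue: MR = 210.75 − 0.06q. Set MR = MC: 210.75 − 0.06q = 62 + 0.052q → q_m = 1328.125.
Price p_m = 210.75 − 0.03·1328.125 = 170.90625; MC(q_m) = 62 + 0.052·1328.125 = 131.0625.
Competitive q* = 1814.02439, so Δq = 485.89939; wedge = 170.90625 − 131.0625 = 39.84375.
DWL = ½ × 485.89939 × 39.84375 = 9680.03.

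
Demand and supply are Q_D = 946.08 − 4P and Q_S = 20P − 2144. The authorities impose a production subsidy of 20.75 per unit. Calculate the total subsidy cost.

10379.84

In inverse form: demand P = 236.52 − 0.25Q, supply P = 107.2 + 0.05Q.
Competitive equilibrium: 236.52 − 0.25Q = 107.2 + 0.05Q → Q* = 431.0667, P* = 128.7533.
The subsidy lowers effective supply by 20.75: P = 86.45 + 0.05Q.
New quantity: 236.52 − 0.25Q = 86.45 + 0.05Q → Q' = 500.2333.
Total subsidy cost = 20.75 × 500.2333 = 10379.84.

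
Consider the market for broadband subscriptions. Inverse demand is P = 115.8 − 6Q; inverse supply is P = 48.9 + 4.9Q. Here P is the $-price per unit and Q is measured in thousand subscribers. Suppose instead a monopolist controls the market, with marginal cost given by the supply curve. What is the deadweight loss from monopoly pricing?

$25.88 thousand

Competitive equilibrium: 115.8 − 6Q = 48.9 + 4.9Q → Q* = 6.1376, P* = 78.9743.
Marginal revenue: MR = 115.8 − 12Q. Set MR = MC: 115.8 − 12Q = 48.9 + 4.9Q → Q_m = 3.9586.
Price P_m = 115.8 − 6·3.9586 = 92.0484; MC(Q_m) = 48.9 + 4.9·3.9586 = 68.2971.
Competitive Q* = 6.1376, so ΔQ = 2.179; wedge = 92.0484 − 68.2971 = 23.7513.
Welfare loss = ½ × 2.179 × 23.7513 = $25.88 thousand.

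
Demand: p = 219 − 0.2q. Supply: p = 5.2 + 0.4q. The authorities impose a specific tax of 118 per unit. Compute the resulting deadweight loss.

Competitive equilibrium: 219 − 0.2q = 5.2 + 0.4q → q* = 356.3333, p* = 147.7333.
With the tax, the buyer price exceeds the seller price by 118: (219 − 0.2q) − (5.2 + 0.4q) = 118 → q' = 159.6667.
Δq = 356.3333 − 159.6667 = 196.6666; the wedge equals the tax, 118.
Welfare loss = ½ × 196.6666 × 118 = 11603.33.

11603.33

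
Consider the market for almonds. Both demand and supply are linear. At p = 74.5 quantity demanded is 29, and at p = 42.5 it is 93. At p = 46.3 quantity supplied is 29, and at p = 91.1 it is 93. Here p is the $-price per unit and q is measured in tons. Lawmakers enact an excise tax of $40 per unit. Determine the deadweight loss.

$666.67

Demand slope = (42.5 − 74.5)/(93 − 29) = −0.5, so p = 89 − 0.5q.
Supply slope = (91.1 − 46.3)/(93 − 29) = 0.7, so p = 26 + 0.7q.
Competitive equilibrium: 89 − 0.5q = 26 + 0.7q → q* = 52.5, p* = 62.75.
With the tax, the buyer price exceeds the seller price by 40: (89 − 0.5q) − (26 + 0.7q) = 40 → q' = 19.1667.
Δq = 52.5 − 19.1667 = 33.3333; the wedge equals the tax, 40.
Deadweight loss = ½ × 33.3333 × 40 = $666.67.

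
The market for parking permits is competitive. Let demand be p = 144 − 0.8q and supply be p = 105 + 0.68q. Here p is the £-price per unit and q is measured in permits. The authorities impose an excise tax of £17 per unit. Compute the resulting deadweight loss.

£97.64

Competitive equilibrium: 144 − 0.8q = 105 + 0.68q → q* = 26.3514, p* = 122.9189.
With the tax, the buyer price exceeds the seller price by 17: (144 − 0.8q) − (105 + 0.68q) = 17 → q' = 14.8649.
Δq = 26.3514 − 14.8649 = 11.4865; the wedge equals the tax, 17.
DWL = ½ × 11.4865 × 17 = £97.64.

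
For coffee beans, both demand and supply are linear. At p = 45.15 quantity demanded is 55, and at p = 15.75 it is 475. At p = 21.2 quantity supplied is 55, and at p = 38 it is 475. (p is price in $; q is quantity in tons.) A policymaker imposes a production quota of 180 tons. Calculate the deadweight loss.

Demand slope = (15.75 − 45.15)/(475 − 55) = −0.07, so p = 49 − 0.07q.
Supply slope = (38 − 21.2)/(475 − 55) = 0.04, so p = 19 + 0.04q.
Competitive equilibrium: 49 − 0.07q = 19 + 0.04q → q* = 272.7273, p* = 29.9091.
At q = 180: demand price = 49 − 0.07·180 = 36.4; supply price = 19 + 0.04·180 = 26.2.
Δq = 272.7273 − 180 = 92.7273; wedge = 36.4 − 26.2 = 10.2.
DWL = ½ × 92.7273 × 10.2 = $472.91.

$472.91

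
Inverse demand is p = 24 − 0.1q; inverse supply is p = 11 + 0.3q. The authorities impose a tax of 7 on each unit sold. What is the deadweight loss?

Competitive equilibrium: 24 − 0.1q = 11 + 0.3q → q* = 32.5, p* = 20.75.
With the tax, the buyer price exceeds the seller price by 7: (24 − 0.1q) − (11 + 0.3q) = 7 → q' = 15.
Δq = 32.5 − 15 = 17.5; the wedge equals the tax, 7.
Deadweight loss = ½ × 17.5 × 7 = 61.25.

61.25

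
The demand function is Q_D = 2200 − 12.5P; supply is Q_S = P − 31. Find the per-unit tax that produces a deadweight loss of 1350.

In inverse form: demand P = 176 − 0.08Q, supply P = 31 + Q.
Competitive equilibrium: 176 − 0.08Q = 31 + Q → Q* = 134.2593, P* = 165.2593.
A tax t gives ΔQ = t/1.08 and wedge t, so DWL = t²/2.16.
t²/2.16 = 1350 → t² = 2916 → t = 54.

54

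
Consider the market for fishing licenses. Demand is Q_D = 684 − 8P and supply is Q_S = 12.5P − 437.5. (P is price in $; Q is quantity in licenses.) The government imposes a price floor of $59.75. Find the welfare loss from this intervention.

$166.81

In inverse form: demand P = 85.5 − 0.125Q, supply P = 35 + 0.08Q.
Competitive equilibrium: 85.5 − 0.125Q = 35 + 0.08Q → Q* = 246.3415, P* = 54.7073.
At the floor P = 59.75, quantity demanded = (85.5 − 59.75)/0.125 = 206.
Sellers' marginal cost at Q' = 206: 35 + 0.08·206 = 51.48.
ΔQ = 246.3415 − 206 = 40.3415; wedge = 59.75 − 51.48 = 8.27.
DWL = ½ × 40.3415 × 8.27 = $166.81.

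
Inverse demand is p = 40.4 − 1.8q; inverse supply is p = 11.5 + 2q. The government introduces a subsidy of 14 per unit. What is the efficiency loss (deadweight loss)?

Competitive equilibrium: 40.4 − 1.8q = 11.5 + 2q → q* = 7.6053, p* = 26.7105.
The subsidy lowers effective supply by 14: p = 2q − 2.5.
New quantity: 40.4 − 1.8q = 2q − 2.5 → q' = 11.2895.
Overproduction Δq = 11.2895 − 7.6053 = 3.6842; wedge = subsidy = 14.
DWL = ½ × 3.6842 × 14 = 25.79.

25.79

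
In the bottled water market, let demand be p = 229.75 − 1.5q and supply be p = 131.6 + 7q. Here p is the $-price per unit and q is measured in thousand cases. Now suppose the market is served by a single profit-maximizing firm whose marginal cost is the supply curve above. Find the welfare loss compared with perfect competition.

$12.75 thousand

Competitive equilibrium: 229.75 − 1.5q = 131.6 + 7q → q* = 11.5471, p* = 212.4294.
Marginal revenue: MR = 229.75 − 3q. Set MR = MC: 229.75 − 3q = 131.6 + 7q → q_m = 9.815.
Price p_m = 229.75 − 1.5·9.815 = 215.0275; MC(q_m) = 131.6 + 7·9.815 = 200.305.
Competitive q* = 11.5471, so Δq = 1.7321; wedge = 215.0275 − 200.305 = 14.7225.
Welfare loss = ½ × 1.7321 × 14.7225 = $12.75 thousand.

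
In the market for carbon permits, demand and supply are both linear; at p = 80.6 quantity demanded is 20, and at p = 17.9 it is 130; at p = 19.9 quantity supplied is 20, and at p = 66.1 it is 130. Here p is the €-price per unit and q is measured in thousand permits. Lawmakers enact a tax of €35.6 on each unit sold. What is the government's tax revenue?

Demand slope = (17.9 − 80.6)/(130 − 20) = −0.57, so p = 92 − 0.57q.
Supply slope = (66.1 − 19.9)/(130 − 20) = 0.42, so p = 11.5 + 0.42q.
Competitive equilibrium: 92 − 0.57q = 11.5 + 0.42q → q* = 81.31313, p* = 45.65152.
With the tax, the buyer price exceeds the seller price by 35.6: (92 − 0.57q) − (11.5 + 0.42q) = 35.6 → q' = 45.35354.
Tax revenue = 35.6 × 45.35354 = €1614.59 thousand.

€1614.59 thousand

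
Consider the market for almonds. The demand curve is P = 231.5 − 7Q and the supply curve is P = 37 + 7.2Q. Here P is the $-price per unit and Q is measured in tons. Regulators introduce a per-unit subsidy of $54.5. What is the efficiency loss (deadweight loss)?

$104.59

Competitive equilibrium: 231.5 − 7Q = 37 + 7.2Q → Q* = 13.6972, P* = 135.6197.
The subsidy lowers effective supply by 54.5: P = 7.2Q − 17.5.
New quantity: 231.5 − 7Q = 7.2Q − 17.5 → Q' = 17.5352.
Overproduction ΔQ = 17.5352 − 13.6972 = 3.838; wedge = subsidy = 54.5.
The triangle = ½ × 3.838 × 54.5 = $104.59.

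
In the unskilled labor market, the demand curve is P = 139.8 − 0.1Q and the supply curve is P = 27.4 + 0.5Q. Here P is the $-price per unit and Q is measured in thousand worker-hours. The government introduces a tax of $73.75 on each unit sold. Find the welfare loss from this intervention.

Competitive equilibrium: 139.8 − 0.1Q = 27.4 + 0.5Q → Q* = 187.3333, P* = 121.0667.
With the tax, the buyer price exceeds the seller price by 73.75: (139.8 − 0.1Q) − (27.4 + 0.5Q) = 73.75 → Q' = 64.4167.
ΔQ = 187.3333 − 64.4167 = 122.9166; the wedge equals the tax, 73.75.
The triangle = ½ × 122.9166 × 73.75 = $4532.55 thousand.

$4532.55 thousand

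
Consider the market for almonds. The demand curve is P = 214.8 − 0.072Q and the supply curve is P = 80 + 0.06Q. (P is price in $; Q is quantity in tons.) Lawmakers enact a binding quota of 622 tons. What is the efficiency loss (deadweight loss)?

Competitive equilibrium: 214.8 − 0.072Q = 80 + 0.06Q → Q* = 1021.2121, P* = 141.2727.
At Q = 622: demand price = 214.8 − 0.072·622 = 170.016; supply price = 80 + 0.06·622 = 117.32.
ΔQ = 1021.2121 − 622 = 399.2121; wedge = 170.016 − 117.32 = 52.696.
DWL = ½ × 399.2121 × 52.696 = $10518.44.

$10518.44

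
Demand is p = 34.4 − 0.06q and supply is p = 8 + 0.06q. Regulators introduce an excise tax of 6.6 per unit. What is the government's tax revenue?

Competitive equilibrium: 34.4 − 0.06q = 8 + 0.06q → q* = 220, p* = 21.2.
With the tax, the buyer price exceeds the seller price by 6.6: (34.4 − 0.06q) − (8 + 0.06q) = 6.6 → q' = 165.
Tax revenue = 6.6 × 165 = 1089.

1089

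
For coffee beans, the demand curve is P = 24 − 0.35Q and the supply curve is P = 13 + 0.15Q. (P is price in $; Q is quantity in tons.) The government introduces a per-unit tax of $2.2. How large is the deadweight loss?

$4.84

Competitive equilibrium: 24 − 0.35Q = 13 + 0.15Q → Q* = 22, P* = 16.3.
With the tax, the buyer price exceeds the seller price by 2.2: (24 − 0.35Q) − (13 + 0.15Q) = 2.2 → Q' = 17.6.
ΔQ = 22 − 17.6 = 4.4; the wedge equals the tax, 2.2.
The triangle = ½ × 4.4 × 2.2 = $4.84.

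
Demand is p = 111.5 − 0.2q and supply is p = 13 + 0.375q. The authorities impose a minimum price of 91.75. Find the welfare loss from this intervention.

Competitive equilibrium: 111.5 − 0.2q = 13 + 0.375q → q* = 171.3043, p* = 77.2391.
At the floor p = 91.75, quantity demanded = (111.5 − 91.75)/0.2 = 98.75.
Sellers' marginal cost at q' = 98.75: 13 + 0.375·98.75 = 50.0313.
Δq = 171.3043 − 98.75 = 72.5543; wedge = 91.75 − 50.0313 = 41.7187.
Deadweight loss = ½ × 72.5543 × 41.7187 = 1513.44.

1513.44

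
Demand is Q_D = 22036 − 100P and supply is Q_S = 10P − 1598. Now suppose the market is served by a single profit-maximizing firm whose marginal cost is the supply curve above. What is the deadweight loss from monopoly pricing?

In inverse form: demand P = 220.36 − 0.01Q, supply P = 159.8 + 0.1Q.
Competitive equilibrium: 220.36 − 0.01Q = 159.8 + 0.1Q → Q* = 550.5455, P* = 214.8545.
Marginal revenue: MR = 220.36 − 0.02Q. Set MR = MC: 220.36 − 0.02Q = 159.8 + 0.1Q → Q_m = 504.6667.
Price P_m = 220.36 − 0.01·504.6667 = 215.3133; MC(Q_m) = 159.8 + 0.1·504.6667 = 210.2667.
Competitive Q* = 550.5455, so ΔQ = 45.8788; wedge = 215.3133 − 210.2667 = 5.0466.
Deadweight loss = ½ × 45.8788 × 5.0466 = 115.77.

115.77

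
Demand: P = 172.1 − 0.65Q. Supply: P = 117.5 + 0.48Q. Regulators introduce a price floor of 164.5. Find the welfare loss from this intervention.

Competitive equilibrium: 172.1 − 0.65Q = 117.5 + 0.48Q → Q* = 48.3186, P* = 140.6929.
At the floor P = 164.5, quantity demanded = (172.1 − 164.5)/0.65 = 11.6923.
Sellers' marginal cost at Q' = 11.6923: 117.5 + 0.48·11.6923 = 123.1123.
ΔQ = 48.3186 − 11.6923 = 36.6263; wedge = 164.5 − 123.1123 = 41.3877.
Deadweight loss = ½ × 36.6263 × 41.3877 = 757.94.

757.94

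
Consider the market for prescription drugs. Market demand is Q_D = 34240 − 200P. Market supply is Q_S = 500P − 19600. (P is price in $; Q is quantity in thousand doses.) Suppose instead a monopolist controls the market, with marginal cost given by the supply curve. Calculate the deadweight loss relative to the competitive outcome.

In inverse form: demand P = 171.2 − 0.005Q, supply P = 39.2 + 0.002Q.
Competitive equilibrium: 171.2 − 0.005Q = 39.2 + 0.002Q → Q* = 18857.1429, P* = 76.9143.
Marginal revenue: MR = 171.2 − 0.01Q. Set MR = MC: 171.2 − 0.01Q = 39.2 + 0.002Q → Q_m = 11000.
Price P_m = 171.2 − 0.005·11000 = 116.2; MC(Q_m) = 39.2 + 0.002·11000 = 61.2.
Competitive Q* = 18857.1429, so ΔQ = 7857.1429; wedge = 116.2 − 61.2 = 55.
Welfare loss = ½ × 7857.1429 × 55 = $216071.43 thousand.

$216071.43 thousand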